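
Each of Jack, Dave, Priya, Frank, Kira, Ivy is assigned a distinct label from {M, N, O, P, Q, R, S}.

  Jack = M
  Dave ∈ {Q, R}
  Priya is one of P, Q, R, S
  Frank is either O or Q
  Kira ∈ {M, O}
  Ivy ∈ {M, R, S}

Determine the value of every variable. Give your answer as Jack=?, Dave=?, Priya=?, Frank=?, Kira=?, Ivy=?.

Jack=M, Dave=R, Priya=P, Frank=Q, Kira=O, Ivy=S

Jack's domain is down to {M}, so Jack = M. Strike M from Kira, Ivy.
Kira has just one choice, so Kira = O. Eliminate O elsewhere: Frank.
Frank has just one choice, so Frank = Q. Eliminate Q elsewhere: Dave, Priya.
Dave must be R (only option left). Strike R from Priya, Ivy.
Ivy must be S (only option left). Remove S from Priya.
Priya has just one choice, so Priya = P.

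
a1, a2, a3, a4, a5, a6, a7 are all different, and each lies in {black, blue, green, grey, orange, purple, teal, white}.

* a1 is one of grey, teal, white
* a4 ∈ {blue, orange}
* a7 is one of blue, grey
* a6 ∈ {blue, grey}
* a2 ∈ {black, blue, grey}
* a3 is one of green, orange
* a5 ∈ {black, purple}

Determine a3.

green

a6 and a7 between them cover only {blue, grey} — a naked pair. Remove those values from a1, a2, a4.
a2 must be black (only option left). Eliminate black elsewhere: a5.
That leaves a4 = orange. So a3 can't be orange.
So a3 = green.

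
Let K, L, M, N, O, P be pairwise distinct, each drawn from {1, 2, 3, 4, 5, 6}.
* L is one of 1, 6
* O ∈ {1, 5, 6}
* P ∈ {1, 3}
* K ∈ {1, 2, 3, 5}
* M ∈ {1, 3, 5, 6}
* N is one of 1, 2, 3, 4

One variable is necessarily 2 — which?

K

Among the 6 variables, 4 fits only N (and all 6 values in {1, 2, 3, 4, 5, 6} must be used), so N = 4.
The 5 still-open variables draw from only 5 values {1, 2, 3, 5, 6}, so each is used; only K can be 2, hence K = 2.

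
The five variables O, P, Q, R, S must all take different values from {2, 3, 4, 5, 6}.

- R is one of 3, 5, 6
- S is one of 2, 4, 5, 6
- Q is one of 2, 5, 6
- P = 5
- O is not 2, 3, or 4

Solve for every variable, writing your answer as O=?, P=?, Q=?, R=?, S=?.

O=6, P=5, Q=2, R=3, S=4

P's domain is down to {5}, so P = 5. Strike 5 from O, Q, R, S.
O must be 6 (only option left). Strike 6 from Q, R, S.
That leaves Q = 2. Eliminate 2 elsewhere: S.
R's domain is down to {3}, so R = 3.
That leaves S = 4.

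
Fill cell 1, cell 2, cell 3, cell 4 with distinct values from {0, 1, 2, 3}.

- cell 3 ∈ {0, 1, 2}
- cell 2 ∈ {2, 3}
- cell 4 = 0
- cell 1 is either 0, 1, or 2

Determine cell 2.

cell 4 has just one choice, so cell 4 = 0. Strike 0 from cell 1, cell 3.
Among the 3 still-open variables, 3 fits only cell 2 (and all 3 values in {1, 2, 3} must be used), so cell 2 = 3.

3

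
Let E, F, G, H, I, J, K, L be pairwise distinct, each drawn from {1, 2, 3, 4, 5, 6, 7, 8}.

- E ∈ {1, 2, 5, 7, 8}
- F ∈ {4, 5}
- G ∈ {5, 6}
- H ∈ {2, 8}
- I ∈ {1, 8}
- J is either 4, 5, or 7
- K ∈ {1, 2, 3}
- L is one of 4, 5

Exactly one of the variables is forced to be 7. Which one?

J

Among the 8 variables, 3 fits only K (and all 8 values in {1, 2, 3, 4, 5, 6, 7, 8} must be used), so K = 3.
The 7 still-open variables together cover exactly {1, 2, 4, 5, 6, 7, 8} — 7 values for 7 variables — and 6 appears only in G's list, so G = 6.
F and L share exactly the 2 values {4, 5}; by pigeonhole those values go to them, so strike 4, 5 from E, J.
So 7 goes to J.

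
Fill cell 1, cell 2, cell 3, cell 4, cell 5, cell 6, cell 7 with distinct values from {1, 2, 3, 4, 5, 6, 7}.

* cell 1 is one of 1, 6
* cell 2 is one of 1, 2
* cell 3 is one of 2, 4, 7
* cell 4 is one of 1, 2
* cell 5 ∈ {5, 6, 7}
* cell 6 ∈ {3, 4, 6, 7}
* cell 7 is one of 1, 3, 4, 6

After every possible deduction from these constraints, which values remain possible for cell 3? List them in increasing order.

4, 7

Among the 7 variables, 5 fits only cell 5 (and all 7 values in {1, 2, 3, 4, 5, 6, 7} must be used), so cell 5 = 5.
cell 2 and cell 4 share exactly the 2 values {1, 2}; by pigeonhole those values go to them, so strike 1, 2 from cell 1, cell 3, cell 7.
That leaves cell 1 = 6. So cell 6, cell 7 can't be 6.
No further eliminations apply; cell 3 can still be any of 4, 7.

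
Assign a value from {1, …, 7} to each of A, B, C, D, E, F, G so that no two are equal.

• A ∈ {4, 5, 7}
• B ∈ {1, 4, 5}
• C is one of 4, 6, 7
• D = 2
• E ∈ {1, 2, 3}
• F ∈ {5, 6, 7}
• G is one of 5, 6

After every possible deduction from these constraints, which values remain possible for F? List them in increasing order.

D must be 2 (only option left). Strike 2 from E.
Among the 6 still-open variables, 3 fits only E (and all 6 values in {1, 3, 4, 5, 6, 7} must be used), so E = 3.
The 5 still-open variables together cover exactly {1, 4, 5, 6, 7} — 5 values for 5 variables — and 1 appears only in B's list, so B = 1.
No further eliminations apply; F can still be any of 5, 6, 7.

5, 6, 7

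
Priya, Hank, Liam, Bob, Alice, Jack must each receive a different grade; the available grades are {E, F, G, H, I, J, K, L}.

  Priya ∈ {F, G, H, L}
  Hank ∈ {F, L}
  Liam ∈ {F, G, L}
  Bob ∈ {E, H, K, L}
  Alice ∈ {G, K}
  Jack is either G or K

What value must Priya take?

H

The 6 variables together cover exactly {E, F, G, H, K, L} — 6 values for 6 variables — and E appears only in Bob's list, so Bob = E.
Among the 5 still-open variables, H fits only Priya (and all 5 values in {F, G, H, K, L} must be used), so Priya = H.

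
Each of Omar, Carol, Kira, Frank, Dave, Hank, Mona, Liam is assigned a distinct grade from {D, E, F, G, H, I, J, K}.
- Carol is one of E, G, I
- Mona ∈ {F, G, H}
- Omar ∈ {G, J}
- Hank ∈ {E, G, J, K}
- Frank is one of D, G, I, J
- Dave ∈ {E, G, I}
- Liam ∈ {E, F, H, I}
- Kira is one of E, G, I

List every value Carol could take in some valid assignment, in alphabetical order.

E, G, I

Among the 8 variables, D fits only Frank (and all 8 values in {D, E, F, G, H, I, J, K} must be used), so Frank = D.
The 7 still-open variables together cover exactly {E, F, G, H, I, J, K} — 7 values for 7 variables — and K appears only in Hank's list, so Hank = K.
The 6 still-open variables together cover exactly {E, F, G, H, I, J} — 6 values for 6 variables — and J appears only in Omar's list, so Omar = J.
The 3 variables Carol, Kira, Dave are confined to {E, G, I}, which locks those values in; drop them from Mona, Liam.
No further eliminations apply; Carol can still be any of E, G, I.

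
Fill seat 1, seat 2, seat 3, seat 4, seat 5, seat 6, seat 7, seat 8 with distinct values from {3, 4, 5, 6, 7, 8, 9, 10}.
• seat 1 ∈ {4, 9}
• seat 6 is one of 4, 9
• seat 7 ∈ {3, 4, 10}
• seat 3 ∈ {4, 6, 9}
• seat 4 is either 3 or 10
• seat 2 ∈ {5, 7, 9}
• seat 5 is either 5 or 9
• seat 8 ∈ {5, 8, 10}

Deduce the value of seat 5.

The 8 variables together cover exactly {3, 4, 5, 6, 7, 8, 9, 10} — 8 values for 8 variables — and 6 appears only in seat 3's list, so seat 3 = 6.
Among the 7 still-open variables, 7 fits only seat 2 (and all 7 values in {3, 4, 5, 7, 8, 9, 10} must be used), so seat 2 = 7.
Among the 6 still-open variables, 8 fits only seat 8 (and all 6 values in {3, 4, 5, 8, 9, 10} must be used), so seat 8 = 8.
Among the 5 still-open variables, 5 fits only seat 5 (and all 5 values in {3, 4, 5, 9, 10} must be used), so seat 5 = 5.

5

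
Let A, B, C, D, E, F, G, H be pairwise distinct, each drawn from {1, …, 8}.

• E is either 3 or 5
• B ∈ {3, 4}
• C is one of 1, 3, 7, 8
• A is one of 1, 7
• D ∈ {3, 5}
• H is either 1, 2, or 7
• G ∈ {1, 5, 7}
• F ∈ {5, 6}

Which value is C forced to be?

8

The 8 variables together cover exactly {1, 2, 3, 4, 5, 6, 7, 8} — 8 values for 8 variables — and 2 appears only in H's list, so H = 2.
The 7 still-open variables together cover exactly {1, 3, 4, 5, 6, 7, 8} — 7 values for 7 variables — and 4 appears only in B's list, so B = 4.
Among the 6 still-open variables, 6 fits only F (and all 6 values in {1, 3, 5, 6, 7, 8} must be used), so F = 6.
The 5 still-open variables draw from only 5 values {1, 3, 5, 7, 8}, so each is used; only C can be 8, hence C = 8.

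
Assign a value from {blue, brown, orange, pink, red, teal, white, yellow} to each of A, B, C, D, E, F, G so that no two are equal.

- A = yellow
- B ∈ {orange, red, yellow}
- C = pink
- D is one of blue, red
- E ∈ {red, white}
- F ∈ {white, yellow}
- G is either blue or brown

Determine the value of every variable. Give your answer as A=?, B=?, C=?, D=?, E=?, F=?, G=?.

A=yellow, B=orange, C=pink, D=blue, E=red, F=white, G=brown

A's domain is down to {yellow}, so A = yellow. Remove yellow from B, F.
C's domain is down to {pink}, so C = pink.
F has just one choice, so F = white. So E can't be white.
E has just one choice, so E = red. Eliminate red elsewhere: B, D.
B must be orange (only option left).
D must be blue (only option left). Eliminate blue elsewhere: G.
G has just one choice, so G = brown.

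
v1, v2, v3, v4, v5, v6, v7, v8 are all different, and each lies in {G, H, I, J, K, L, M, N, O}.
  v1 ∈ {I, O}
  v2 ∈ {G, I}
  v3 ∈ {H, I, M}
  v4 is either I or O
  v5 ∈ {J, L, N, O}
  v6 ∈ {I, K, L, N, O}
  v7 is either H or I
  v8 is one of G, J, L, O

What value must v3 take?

v1 and v4 between them cover only {I, O} — a naked pair. Remove those values from v2, v3, v5, v6, v7, v8.
v2's domain is down to {G}, so v2 = G. Remove G from v8.
That leaves v7 = H. Strike H from v3.
So v3 = M.

M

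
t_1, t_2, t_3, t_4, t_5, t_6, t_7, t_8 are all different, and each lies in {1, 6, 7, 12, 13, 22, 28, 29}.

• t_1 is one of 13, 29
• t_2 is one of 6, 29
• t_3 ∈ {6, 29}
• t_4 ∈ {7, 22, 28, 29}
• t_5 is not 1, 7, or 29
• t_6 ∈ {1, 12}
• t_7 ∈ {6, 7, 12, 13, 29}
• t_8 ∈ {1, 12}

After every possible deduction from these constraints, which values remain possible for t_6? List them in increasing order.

t_2 and t_3 between them cover only {6, 29} — a naked pair. Remove those values from t_1, t_4, t_5, t_7.
t_1 has just one choice, so t_1 = 13. Eliminate 13 elsewhere: t_5, t_7.
t_6 and t_8 share exactly the 2 values {1, 12}; by pigeonhole those values go to them, so strike 1, 12 from t_5, t_7.
t_7 must be 7 (only option left). Remove 7 from t_4.
No further eliminations apply; t_6 can still be any of 1, 12.

1, 12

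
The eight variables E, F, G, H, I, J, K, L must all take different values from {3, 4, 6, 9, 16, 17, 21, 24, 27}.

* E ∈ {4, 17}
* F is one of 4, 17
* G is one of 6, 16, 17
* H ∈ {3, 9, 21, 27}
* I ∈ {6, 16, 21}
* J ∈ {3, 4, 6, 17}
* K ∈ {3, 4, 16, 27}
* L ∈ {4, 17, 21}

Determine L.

21

The 8 variables draw from only 8 values {3, 4, 6, 9, 16, 17, 21, 27}, so each is used; only H can be 9, hence H = 9.
The 7 still-open variables draw from only 7 values {3, 4, 6, 16, 17, 21, 27}, so each is used; only K can be 27, hence K = 27.
Among the 6 still-open variables, 3 fits only J (and all 6 values in {3, 4, 6, 16, 17, 21} must be used), so J = 3.
E and F between them cover only {4, 17} — a naked pair. Remove those values from G, L.
So L = 21.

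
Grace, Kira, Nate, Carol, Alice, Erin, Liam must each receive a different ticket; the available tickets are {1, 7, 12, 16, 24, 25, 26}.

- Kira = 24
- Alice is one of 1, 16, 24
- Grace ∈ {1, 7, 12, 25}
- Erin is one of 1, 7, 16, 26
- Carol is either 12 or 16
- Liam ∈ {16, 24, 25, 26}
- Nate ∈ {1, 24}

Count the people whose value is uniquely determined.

4

Kira must be 24 (only option left). Strike 24 from Nate, Alice, Liam.
That leaves Nate = 1. So Grace, Alice, Erin can't be 1.
Alice's domain is down to {16}, so Alice = 16. Eliminate 16 elsewhere: Carol, Erin, Liam.
Carol's domain is down to {12}, so Carol = 12. Eliminate 12 elsewhere: Grace.
Determined: Kira=24, Nate=1, Carol=12, Alice=16. The other people each still have more than one consistent value. That makes 4.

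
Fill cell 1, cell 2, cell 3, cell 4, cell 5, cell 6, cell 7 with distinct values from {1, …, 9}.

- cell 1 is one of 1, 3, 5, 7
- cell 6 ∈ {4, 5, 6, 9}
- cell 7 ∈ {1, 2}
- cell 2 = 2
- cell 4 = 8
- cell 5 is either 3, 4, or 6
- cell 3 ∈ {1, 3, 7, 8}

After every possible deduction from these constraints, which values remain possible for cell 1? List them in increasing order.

3, 5, 7

cell 2's domain is down to {2}, so cell 2 = 2. Strike 2 from cell 7.
That leaves cell 4 = 8. Eliminate 8 elsewhere: cell 3.
cell 7's domain is down to {1}, so cell 7 = 1. Eliminate 1 elsewhere: cell 1, cell 3.
No further eliminations apply; cell 1 can still be any of 3, 5, 7.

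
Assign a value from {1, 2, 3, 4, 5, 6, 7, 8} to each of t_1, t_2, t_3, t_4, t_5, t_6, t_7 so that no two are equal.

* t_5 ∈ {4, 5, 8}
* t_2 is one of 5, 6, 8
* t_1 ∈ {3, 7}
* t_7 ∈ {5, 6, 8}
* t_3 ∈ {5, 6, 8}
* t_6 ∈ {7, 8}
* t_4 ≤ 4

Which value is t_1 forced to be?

3

t_2, t_3, t_7 between them cover only {5, 6, 8} — a naked triple. Remove those values from t_5, t_6.
t_5 must be 4 (only option left). So t_4 can't be 4.
t_6's domain is down to {7}, so t_6 = 7. Strike 7 from t_1.
So t_1 = 3.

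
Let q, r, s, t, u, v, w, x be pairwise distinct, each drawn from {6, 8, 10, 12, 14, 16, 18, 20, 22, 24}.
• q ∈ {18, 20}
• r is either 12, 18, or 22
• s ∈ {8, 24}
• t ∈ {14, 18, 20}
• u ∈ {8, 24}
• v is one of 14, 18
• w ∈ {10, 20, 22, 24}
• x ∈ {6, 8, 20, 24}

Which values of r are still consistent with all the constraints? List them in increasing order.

12, 22

s and u share exactly the 2 values {8, 24}; by pigeonhole those values go to them, so strike 8, 24 from w, x.
q, t, v share exactly the 3 values {14, 18, 20}; by pigeonhole those values go to them, so strike 14, 18, 20 from r, w, x.
That leaves x = 6.
No further eliminations apply; r can still be any of 12, 22.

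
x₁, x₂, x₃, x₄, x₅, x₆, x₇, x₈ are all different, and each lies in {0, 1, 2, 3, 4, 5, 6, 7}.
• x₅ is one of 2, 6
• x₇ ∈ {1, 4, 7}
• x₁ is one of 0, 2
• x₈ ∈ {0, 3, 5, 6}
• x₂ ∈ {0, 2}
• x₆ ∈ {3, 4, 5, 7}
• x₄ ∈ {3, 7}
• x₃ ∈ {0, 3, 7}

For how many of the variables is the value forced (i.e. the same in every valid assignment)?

The 8 variables draw from only 8 values {0, 1, 2, 3, 4, 5, 6, 7}, so each is used; only x₇ can be 1, hence x₇ = 1.
The 7 still-open variables together cover exactly {0, 2, 3, 4, 5, 6, 7} — 7 values for 7 variables — and 4 appears only in x₆'s list, so x₆ = 4.
The 6 still-open variables together cover exactly {0, 2, 3, 5, 6, 7} — 6 values for 6 variables — and 5 appears only in x₈'s list, so x₈ = 5.
The 5 still-open variables together cover exactly {0, 2, 3, 6, 7} — 5 values for 5 variables — and 6 appears only in x₅'s list, so x₅ = 6.
x₁ and x₂ between them cover only {0, 2} — a naked pair. Remove those values from x₃.
Determined: x₅=6, x₆=4, x₇=1, x₈=5. The other variables each still have more than one consistent value. That makes 4.

4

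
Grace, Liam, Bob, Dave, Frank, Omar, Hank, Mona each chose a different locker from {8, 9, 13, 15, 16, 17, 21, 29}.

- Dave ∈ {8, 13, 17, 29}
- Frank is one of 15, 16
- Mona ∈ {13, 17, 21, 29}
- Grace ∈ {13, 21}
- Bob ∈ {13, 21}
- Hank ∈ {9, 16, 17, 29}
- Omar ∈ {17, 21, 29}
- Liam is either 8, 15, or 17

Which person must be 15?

Liam

The 8 variables draw from only 8 values {8, 9, 13, 15, 16, 17, 21, 29}, so each is used; only Hank can be 9, hence Hank = 9.
Among the 7 still-open variables, 16 fits only Frank (and all 7 values in {8, 13, 15, 16, 17, 21, 29} must be used), so Frank = 16.
The 6 still-open variables together cover exactly {8, 13, 15, 17, 21, 29} — 6 values for 6 variables — and 15 appears only in Liam's list, so Liam = 15.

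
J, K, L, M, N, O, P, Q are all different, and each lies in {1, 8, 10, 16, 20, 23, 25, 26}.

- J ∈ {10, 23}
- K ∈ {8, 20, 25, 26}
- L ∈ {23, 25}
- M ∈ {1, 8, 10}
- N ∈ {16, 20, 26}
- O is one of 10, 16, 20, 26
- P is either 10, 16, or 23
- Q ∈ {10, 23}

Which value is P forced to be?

16

The 8 variables together cover exactly {1, 8, 10, 16, 20, 23, 25, 26} — 8 values for 8 variables — and 1 appears only in M's list, so M = 1.
The 7 still-open variables draw from only 7 values {8, 10, 16, 20, 23, 25, 26}, so each is used; only K can be 8, hence K = 8.
The 6 still-open variables draw from only 6 values {10, 16, 20, 23, 25, 26}, so each is used; only L can be 25, hence L = 25.
The 2 variables J and Q are confined to {10, 23}, which locks those values in; drop them from O, P.
So P = 16.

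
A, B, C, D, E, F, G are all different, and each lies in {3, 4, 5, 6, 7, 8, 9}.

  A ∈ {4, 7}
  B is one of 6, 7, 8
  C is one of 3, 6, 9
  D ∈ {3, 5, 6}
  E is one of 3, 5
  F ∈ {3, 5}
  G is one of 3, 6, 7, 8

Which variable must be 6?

The 7 variables draw from only 7 values {3, 4, 5, 6, 7, 8, 9}, so each is used; only A can be 4, hence A = 4.
The 6 still-open variables draw from only 6 values {3, 5, 6, 7, 8, 9}, so each is used; only C can be 9, hence C = 9.
E and F between them cover only {3, 5} — a naked pair. Remove those values from D, G.
So 6 goes to D.

D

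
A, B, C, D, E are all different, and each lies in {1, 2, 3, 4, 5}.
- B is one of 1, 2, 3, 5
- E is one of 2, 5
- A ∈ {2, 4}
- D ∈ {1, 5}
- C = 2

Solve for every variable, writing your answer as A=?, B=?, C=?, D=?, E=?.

A=4, B=3, C=2, D=1, E=5

C's domain is down to {2}, so C = 2. Remove 2 from A, B, E.
E must be 5 (only option left). Strike 5 from B, D.
That leaves A = 4.
D has just one choice, so D = 1. So B can't be 1.
B has just one choice, so B = 3.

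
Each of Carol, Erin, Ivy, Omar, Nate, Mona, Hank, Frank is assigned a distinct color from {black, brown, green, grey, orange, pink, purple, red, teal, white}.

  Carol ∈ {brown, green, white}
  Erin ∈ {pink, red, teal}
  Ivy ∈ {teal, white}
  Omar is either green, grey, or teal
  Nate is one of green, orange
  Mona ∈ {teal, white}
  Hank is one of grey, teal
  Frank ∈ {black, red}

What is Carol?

Ivy and Mona share exactly the 2 values {teal, white}; by pigeonhole those values go to them, so strike teal, white from Carol, Erin, Omar, Hank.
Hank's domain is down to {grey}, so Hank = grey. Strike grey from Omar.
Omar's domain is down to {green}, so Omar = green. Remove green from Carol, Nate.
So Carol = brown.

brown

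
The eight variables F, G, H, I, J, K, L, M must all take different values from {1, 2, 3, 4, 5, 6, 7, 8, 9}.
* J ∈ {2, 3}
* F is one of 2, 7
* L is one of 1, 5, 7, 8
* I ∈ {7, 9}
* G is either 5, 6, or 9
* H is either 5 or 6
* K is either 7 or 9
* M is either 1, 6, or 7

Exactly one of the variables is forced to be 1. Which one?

Among the 8 variables, 3 fits only J (and all 8 values in {1, 2, 3, 5, 6, 7, 8, 9} must be used), so J = 3.
The 7 still-open variables draw from only 7 values {1, 2, 5, 6, 7, 8, 9}, so each is used; only F can be 2, hence F = 2.
The 6 still-open variables draw from only 6 values {1, 5, 6, 7, 8, 9}, so each is used; only L can be 8, hence L = 8.
The 5 still-open variables draw from only 5 values {1, 5, 6, 7, 9}, so each is used; only M can be 1, hence M = 1.

M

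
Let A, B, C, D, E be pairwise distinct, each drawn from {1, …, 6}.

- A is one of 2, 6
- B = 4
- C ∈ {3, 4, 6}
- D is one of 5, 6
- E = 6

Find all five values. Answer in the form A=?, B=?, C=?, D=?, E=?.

B has just one choice, so B = 4. Strike 4 from C.
E has just one choice, so E = 6. Eliminate 6 elsewhere: A, C, D.
A has just one choice, so A = 2.
C has just one choice, so C = 3.
D's domain is down to {5}, so D = 5.

A=2, B=4, C=3, D=5, E=6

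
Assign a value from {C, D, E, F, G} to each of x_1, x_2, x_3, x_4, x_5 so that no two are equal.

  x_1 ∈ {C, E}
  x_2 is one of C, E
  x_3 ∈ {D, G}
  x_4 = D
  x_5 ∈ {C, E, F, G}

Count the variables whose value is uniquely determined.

x_4's domain is down to {D}, so x_4 = D. Eliminate D elsewhere: x_3.
That leaves x_3 = G. Remove G from x_5.
The 3 still-open variables draw from only 3 values {C, E, F}, so each is used; only x_5 can be F, hence x_5 = F.
Determined: x_3=G, x_4=D, x_5=F. The other variables each still have more than one consistent value. That makes 3.

3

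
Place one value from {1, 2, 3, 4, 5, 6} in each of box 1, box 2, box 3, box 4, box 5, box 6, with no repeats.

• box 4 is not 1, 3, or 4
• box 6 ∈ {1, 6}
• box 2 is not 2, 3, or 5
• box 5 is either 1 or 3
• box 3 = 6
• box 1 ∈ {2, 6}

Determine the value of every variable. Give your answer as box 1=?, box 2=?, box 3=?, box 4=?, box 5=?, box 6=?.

box 3 has just one choice, so box 3 = 6. Remove 6 from box 1, box 2, box 4, box 6.
That leaves box 6 = 1. So box 2, box 5 can't be 1.
box 1 must be 2 (only option left). So box 4 can't be 2.
box 2 has just one choice, so box 2 = 4.
box 4 must be 5 (only option left).
box 5 has just one choice, so box 5 = 3.

box 1=2, box 2=4, box 3=6, box 4=5, box 5=3, box 6=1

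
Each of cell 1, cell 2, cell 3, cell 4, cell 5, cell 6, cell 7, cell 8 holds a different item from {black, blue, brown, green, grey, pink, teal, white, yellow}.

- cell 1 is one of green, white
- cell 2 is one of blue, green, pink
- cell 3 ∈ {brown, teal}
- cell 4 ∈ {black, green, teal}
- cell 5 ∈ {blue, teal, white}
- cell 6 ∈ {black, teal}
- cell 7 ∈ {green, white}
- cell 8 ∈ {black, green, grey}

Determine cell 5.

blue

The 8 variables together cover exactly {black, blue, brown, green, grey, pink, teal, white} — 8 values for 8 variables — and brown appears only in cell 3's list, so cell 3 = brown.
The 7 still-open variables draw from only 7 values {black, blue, green, grey, pink, teal, white}, so each is used; only cell 8 can be grey, hence cell 8 = grey.
Among the 6 still-open variables, pink fits only cell 2 (and all 6 values in {black, blue, green, pink, teal, white} must be used), so cell 2 = pink.
The 5 still-open variables draw from only 5 values {black, blue, green, teal, white}, so each is used; only cell 5 can be blue, hence cell 5 = blue.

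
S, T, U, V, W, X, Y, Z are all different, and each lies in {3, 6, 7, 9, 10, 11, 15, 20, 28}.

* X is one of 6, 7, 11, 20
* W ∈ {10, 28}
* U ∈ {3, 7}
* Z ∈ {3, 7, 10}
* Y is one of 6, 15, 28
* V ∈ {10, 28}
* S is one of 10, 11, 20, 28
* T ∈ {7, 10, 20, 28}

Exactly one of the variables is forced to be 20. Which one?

T

The 8 variables draw from only 8 values {3, 6, 7, 10, 11, 15, 20, 28}, so each is used; only Y can be 15, hence Y = 15.
The 7 still-open variables draw from only 7 values {3, 6, 7, 10, 11, 20, 28}, so each is used; only X can be 6, hence X = 6.
The 6 still-open variables together cover exactly {3, 7, 10, 11, 20, 28} — 6 values for 6 variables — and 11 appears only in S's list, so S = 11.
Among the 5 still-open variables, 20 fits only T (and all 5 values in {3, 7, 10, 20, 28} must be used), so T = 20.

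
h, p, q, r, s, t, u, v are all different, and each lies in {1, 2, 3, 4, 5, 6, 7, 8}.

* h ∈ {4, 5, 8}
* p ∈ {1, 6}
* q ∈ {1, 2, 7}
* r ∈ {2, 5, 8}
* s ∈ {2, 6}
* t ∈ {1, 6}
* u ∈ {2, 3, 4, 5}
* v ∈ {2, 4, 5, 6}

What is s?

2

The 8 variables draw from only 8 values {1, 2, 3, 4, 5, 6, 7, 8}, so each is used; only u can be 3, hence u = 3.
The 7 still-open variables together cover exactly {1, 2, 4, 5, 6, 7, 8} — 7 values for 7 variables — and 7 appears only in q's list, so q = 7.
p and t share exactly the 2 values {1, 6}; by pigeonhole those values go to them, so strike 1, 6 from s, v.
So s = 2.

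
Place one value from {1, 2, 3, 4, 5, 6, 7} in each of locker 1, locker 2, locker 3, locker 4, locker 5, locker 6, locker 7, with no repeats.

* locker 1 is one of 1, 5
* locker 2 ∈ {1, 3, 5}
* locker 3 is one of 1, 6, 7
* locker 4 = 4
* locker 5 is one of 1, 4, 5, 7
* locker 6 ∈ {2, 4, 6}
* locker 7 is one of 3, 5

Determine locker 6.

locker 4 has just one choice, so locker 4 = 4. Remove 4 from locker 5, locker 6.
Among the 6 still-open variables, 2 fits only locker 6 (and all 6 values in {1, 2, 3, 5, 6, 7} must be used), so locker 6 = 2.

2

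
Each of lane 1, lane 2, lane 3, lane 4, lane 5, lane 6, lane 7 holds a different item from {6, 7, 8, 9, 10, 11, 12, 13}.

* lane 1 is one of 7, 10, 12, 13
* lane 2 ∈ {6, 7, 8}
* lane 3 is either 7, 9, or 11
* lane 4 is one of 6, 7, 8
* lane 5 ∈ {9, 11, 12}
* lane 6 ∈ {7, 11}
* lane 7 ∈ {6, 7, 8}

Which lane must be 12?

lane 5

lane 2, lane 4, lane 7 share exactly the 3 values {6, 7, 8}; by pigeonhole those values go to them, so strike 6, 7, 8 from lane 1, lane 3, lane 6.
That leaves lane 6 = 11. Strike 11 from lane 3, lane 5.
lane 3 has just one choice, so lane 3 = 9. Eliminate 9 elsewhere: lane 5.
So 12 goes to lane 5.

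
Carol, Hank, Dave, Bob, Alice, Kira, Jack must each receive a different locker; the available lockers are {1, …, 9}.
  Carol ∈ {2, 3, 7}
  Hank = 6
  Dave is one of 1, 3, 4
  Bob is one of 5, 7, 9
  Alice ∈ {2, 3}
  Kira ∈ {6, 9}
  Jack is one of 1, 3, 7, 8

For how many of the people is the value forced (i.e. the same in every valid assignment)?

2

Hank has just one choice, so Hank = 6. Remove 6 from Kira.
Kira must be 9 (only option left). Strike 9 from Bob.
Determined: Hank=6, Kira=9. The other people each still have more than one consistent value. That makes 2.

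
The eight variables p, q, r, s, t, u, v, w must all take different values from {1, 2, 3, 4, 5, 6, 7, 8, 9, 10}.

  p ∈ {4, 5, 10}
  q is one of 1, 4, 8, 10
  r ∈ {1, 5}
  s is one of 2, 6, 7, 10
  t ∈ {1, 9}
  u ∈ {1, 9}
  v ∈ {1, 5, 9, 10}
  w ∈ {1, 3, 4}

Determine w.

t and u share exactly the 2 values {1, 9}; by pigeonhole those values go to them, so strike 1, 9 from q, r, v, w.
r must be 5 (only option left). Remove 5 from p, v.
v has just one choice, so v = 10. Eliminate 10 elsewhere: p, q, s.
That leaves p = 4. So q, w can't be 4.
So w = 3.

3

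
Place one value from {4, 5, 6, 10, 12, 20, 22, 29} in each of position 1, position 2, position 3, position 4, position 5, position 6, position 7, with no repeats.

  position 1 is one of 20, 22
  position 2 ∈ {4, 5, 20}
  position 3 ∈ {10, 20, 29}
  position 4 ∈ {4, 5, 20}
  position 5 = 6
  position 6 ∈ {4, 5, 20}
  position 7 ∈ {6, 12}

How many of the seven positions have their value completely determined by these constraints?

3

position 5 must be 6 (only option left). Eliminate 6 elsewhere: position 7.
position 7's domain is down to {12}, so position 7 = 12.
position 2, position 4, position 6 share exactly the 3 values {4, 5, 20}; by pigeonhole those values go to them, so strike 4, 5, 20 from position 1, position 3.
position 1 must be 22 (only option left).
Determined: position 1=22, position 5=6, position 7=12. The other positions each still have more than one consistent value. That makes 3.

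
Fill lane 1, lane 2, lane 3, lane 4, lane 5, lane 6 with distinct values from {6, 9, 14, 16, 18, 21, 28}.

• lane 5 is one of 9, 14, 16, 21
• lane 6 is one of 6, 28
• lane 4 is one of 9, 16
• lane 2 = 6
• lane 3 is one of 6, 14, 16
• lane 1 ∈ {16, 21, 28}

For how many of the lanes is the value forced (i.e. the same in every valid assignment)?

2

lane 2 must be 6 (only option left). So lane 3, lane 6 can't be 6.
lane 6 must be 28 (only option left). Eliminate 28 elsewhere: lane 1.
Determined: lane 2=6, lane 6=28. The other lanes each still have more than one consistent value. That makes 2.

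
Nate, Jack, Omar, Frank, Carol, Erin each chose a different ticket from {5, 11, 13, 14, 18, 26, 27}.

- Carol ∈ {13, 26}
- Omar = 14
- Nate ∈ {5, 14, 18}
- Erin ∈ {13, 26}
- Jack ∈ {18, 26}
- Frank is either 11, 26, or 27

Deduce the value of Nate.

5

Omar must be 14 (only option left). Eliminate 14 elsewhere: Nate.
The 2 variables Carol and Erin are confined to {13, 26}, which locks those values in; drop them from Jack, Frank.
Jack must be 18 (only option left). So Nate can't be 18.
So Nate = 5.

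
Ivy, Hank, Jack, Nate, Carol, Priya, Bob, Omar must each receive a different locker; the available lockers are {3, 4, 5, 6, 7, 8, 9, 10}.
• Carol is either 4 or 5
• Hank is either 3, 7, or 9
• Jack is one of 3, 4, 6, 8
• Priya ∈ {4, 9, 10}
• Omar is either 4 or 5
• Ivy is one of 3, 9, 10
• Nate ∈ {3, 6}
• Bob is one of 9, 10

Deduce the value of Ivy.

The 8 variables draw from only 8 values {3, 4, 5, 6, 7, 8, 9, 10}, so each is used; only Hank can be 7, hence Hank = 7.
Among the 7 still-open variables, 8 fits only Jack (and all 7 values in {3, 4, 5, 6, 8, 9, 10} must be used), so Jack = 8.
Among the 6 still-open variables, 6 fits only Nate (and all 6 values in {3, 4, 5, 6, 9, 10} must be used), so Nate = 6.
The 5 still-open variables draw from only 5 values {3, 4, 5, 9, 10}, so each is used; only Ivy can be 3, hence Ivy = 3.

3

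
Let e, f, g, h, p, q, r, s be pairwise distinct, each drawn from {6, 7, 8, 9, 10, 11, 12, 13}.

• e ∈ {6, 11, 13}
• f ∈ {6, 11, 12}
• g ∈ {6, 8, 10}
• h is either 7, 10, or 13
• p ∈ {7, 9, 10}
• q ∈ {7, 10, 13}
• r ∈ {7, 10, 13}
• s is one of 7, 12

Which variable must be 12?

s

Among the 8 variables, 8 fits only g (and all 8 values in {6, 7, 8, 9, 10, 11, 12, 13} must be used), so g = 8.
The 7 still-open variables draw from only 7 values {6, 7, 9, 10, 11, 12, 13}, so each is used; only p can be 9, hence p = 9.
h, q, r between them cover only {7, 10, 13} — a naked triple. Remove those values from e, s.
So 12 goes to s.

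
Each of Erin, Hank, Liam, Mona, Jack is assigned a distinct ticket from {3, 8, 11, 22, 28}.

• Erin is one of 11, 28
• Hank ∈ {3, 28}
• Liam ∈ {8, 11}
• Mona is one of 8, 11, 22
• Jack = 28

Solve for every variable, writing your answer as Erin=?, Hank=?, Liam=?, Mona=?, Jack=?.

Erin=11, Hank=3, Liam=8, Mona=22, Jack=28

Jack's domain is down to {28}, so Jack = 28. Strike 28 from Erin, Hank.
That leaves Erin = 11. Remove 11 from Liam, Mona.
Hank must be 3 (only option left).
Liam has just one choice, so Liam = 8. Eliminate 8 elsewhere: Mona.
Mona's domain is down to {22}, so Mona = 22.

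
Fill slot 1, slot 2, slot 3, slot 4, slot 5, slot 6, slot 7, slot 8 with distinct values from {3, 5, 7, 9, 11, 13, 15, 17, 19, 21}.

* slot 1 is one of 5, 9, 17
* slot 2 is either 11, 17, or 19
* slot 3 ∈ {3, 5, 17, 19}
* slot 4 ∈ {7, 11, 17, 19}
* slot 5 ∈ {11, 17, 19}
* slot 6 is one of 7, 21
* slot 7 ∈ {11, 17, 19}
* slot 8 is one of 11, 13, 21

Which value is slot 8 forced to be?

13

The 3 variables slot 2, slot 5, slot 7 are confined to {11, 17, 19}, which locks those values in; drop them from slot 1, slot 3, slot 4, slot 8.
slot 4 must be 7 (only option left). Strike 7 from slot 6.
That leaves slot 6 = 21. Eliminate 21 elsewhere: slot 8.
So slot 8 = 13.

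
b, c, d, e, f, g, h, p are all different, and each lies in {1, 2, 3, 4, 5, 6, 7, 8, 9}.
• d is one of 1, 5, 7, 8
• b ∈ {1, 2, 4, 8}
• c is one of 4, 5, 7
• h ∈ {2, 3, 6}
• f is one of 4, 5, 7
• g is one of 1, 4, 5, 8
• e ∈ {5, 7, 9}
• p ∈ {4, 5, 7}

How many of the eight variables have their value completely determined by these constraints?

2

The 3 variables c, f, p are confined to {4, 5, 7}, which locks those values in; drop them from b, d, e, g.
e's domain is down to {9}, so e = 9.
d and g share exactly the 2 values {1, 8}; by pigeonhole those values go to them, so strike 1, 8 from b.
b must be 2 (only option left). Remove 2 from h.
Determined: b=2, e=9. The other variables each still have more than one consistent value. That makes 2.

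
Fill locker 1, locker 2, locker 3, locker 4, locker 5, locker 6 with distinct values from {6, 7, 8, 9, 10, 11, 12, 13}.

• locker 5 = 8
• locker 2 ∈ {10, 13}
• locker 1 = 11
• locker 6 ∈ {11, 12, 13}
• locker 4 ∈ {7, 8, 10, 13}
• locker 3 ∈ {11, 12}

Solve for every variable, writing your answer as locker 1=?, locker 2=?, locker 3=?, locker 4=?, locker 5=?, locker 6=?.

locker 1 has just one choice, so locker 1 = 11. Eliminate 11 elsewhere: locker 3, locker 6.
locker 3 must be 12 (only option left). Eliminate 12 elsewhere: locker 6.
locker 5's domain is down to {8}, so locker 5 = 8. Remove 8 from locker 4.
locker 6 has just one choice, so locker 6 = 13. Remove 13 from locker 2, locker 4.
That leaves locker 2 = 10. So locker 4 can't be 10.
That leaves locker 4 = 7.

locker 1=11, locker 2=10, locker 3=12, locker 4=7, locker 5=8, locker 6=13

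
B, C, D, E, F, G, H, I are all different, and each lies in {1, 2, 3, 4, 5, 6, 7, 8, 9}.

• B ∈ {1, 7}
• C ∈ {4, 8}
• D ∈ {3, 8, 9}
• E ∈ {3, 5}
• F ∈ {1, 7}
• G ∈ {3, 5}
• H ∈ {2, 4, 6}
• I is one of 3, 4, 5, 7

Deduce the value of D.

9

B and F between them cover only {1, 7} — a naked pair. Remove those values from I.
E and G between them cover only {3, 5} — a naked pair. Remove those values from D, I.
I has just one choice, so I = 4. So C, H can't be 4.
That leaves C = 8. Strike 8 from D.
So D = 9.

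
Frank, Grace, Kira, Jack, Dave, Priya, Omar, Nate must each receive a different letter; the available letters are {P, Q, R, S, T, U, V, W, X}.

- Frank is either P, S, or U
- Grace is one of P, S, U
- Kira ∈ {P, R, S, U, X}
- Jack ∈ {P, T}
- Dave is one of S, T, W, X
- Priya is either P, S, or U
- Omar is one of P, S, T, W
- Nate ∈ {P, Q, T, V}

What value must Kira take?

The 3 variables Frank, Grace, Priya are confined to {P, S, U}, which locks those values in; drop them from Kira, Jack, Dave, Omar, Nate.
Jack's domain is down to {T}, so Jack = T. Eliminate T elsewhere: Dave, Omar, Nate.
Omar has just one choice, so Omar = W. Remove W from Dave.
Dave must be X (only option left). Eliminate X elsewhere: Kira.
So Kira = R.

R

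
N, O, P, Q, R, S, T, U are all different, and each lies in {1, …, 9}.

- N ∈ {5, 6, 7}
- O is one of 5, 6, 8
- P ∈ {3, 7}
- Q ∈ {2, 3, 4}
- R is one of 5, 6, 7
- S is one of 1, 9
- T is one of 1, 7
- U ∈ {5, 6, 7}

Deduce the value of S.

The 3 variables N, R, U are confined to {5, 6, 7}, which locks those values in; drop them from O, P, T.
O has just one choice, so O = 8.
P's domain is down to {3}, so P = 3. So Q can't be 3.
T has just one choice, so T = 1. Eliminate 1 elsewhere: S.
So S = 9.

9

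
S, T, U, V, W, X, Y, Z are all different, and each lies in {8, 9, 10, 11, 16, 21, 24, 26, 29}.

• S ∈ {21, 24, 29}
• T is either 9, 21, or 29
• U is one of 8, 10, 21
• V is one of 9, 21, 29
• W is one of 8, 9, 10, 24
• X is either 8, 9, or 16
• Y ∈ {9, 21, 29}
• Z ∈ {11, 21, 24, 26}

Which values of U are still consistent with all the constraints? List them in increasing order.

8, 10

T, V, Y between them cover only {9, 21, 29} — a naked triple. Remove those values from S, U, W, X, Z.
S's domain is down to {24}, so S = 24. Remove 24 from W, Z.
The 2 variables U and W are confined to {8, 10}, which locks those values in; drop them from X.
That leaves X = 16.
No further eliminations apply; U can still be any of 8, 10.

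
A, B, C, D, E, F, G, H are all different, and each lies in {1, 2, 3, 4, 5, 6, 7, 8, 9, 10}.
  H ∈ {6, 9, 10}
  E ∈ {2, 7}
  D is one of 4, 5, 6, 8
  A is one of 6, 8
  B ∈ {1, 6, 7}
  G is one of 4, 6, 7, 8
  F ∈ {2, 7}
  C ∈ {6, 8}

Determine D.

A and C share exactly the 2 values {6, 8}; by pigeonhole those values go to them, so strike 6, 8 from B, D, G, H.
The 2 variables E and F are confined to {2, 7}, which locks those values in; drop them from B, G.
B's domain is down to {1}, so B = 1.
G's domain is down to {4}, so G = 4. Eliminate 4 elsewhere: D.
So D = 5.

5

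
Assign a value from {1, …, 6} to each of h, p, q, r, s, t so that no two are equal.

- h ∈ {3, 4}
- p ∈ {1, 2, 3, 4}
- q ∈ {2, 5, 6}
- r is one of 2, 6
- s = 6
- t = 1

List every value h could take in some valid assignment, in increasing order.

s must be 6 (only option left). Eliminate 6 elsewhere: q, r.
t has just one choice, so t = 1. Remove 1 from p.
That leaves r = 2. Strike 2 from p, q.
q must be 5 (only option left).
No further eliminations apply; h can still be any of 3, 4.

3, 4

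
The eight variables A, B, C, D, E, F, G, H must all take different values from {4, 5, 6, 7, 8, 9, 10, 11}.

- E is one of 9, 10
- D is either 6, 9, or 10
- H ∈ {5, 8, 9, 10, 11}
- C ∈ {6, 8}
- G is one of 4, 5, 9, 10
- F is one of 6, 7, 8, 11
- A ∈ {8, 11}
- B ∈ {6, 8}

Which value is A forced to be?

11

The 8 variables together cover exactly {4, 5, 6, 7, 8, 9, 10, 11} — 8 values for 8 variables — and 4 appears only in G's list, so G = 4.
The 7 still-open variables draw from only 7 values {5, 6, 7, 8, 9, 10, 11}, so each is used; only H can be 5, hence H = 5.
The 6 still-open variables together cover exactly {6, 7, 8, 9, 10, 11} — 6 values for 6 variables — and 7 appears only in F's list, so F = 7.
Among the 5 still-open variables, 11 fits only A (and all 5 values in {6, 8, 9, 10, 11} must be used), so A = 11.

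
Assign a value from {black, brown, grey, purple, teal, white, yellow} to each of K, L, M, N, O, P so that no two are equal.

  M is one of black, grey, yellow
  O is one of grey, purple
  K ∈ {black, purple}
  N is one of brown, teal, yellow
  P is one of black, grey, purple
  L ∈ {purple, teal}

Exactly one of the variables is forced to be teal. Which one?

Among the 6 variables, brown fits only N (and all 6 values in {black, brown, grey, purple, teal, yellow} must be used), so N = brown.
Among the 5 still-open variables, teal fits only L (and all 5 values in {black, grey, purple, teal, yellow} must be used), so L = teal.

L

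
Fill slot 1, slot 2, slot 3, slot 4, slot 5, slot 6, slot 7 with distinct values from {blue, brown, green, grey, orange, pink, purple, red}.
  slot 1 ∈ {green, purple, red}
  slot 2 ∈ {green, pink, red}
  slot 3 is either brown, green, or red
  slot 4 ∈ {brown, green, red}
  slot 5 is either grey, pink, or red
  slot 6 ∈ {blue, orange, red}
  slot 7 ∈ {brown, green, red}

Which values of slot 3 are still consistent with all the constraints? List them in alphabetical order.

The 3 variables slot 3, slot 4, slot 7 are confined to {brown, green, red}, which locks those values in; drop them from slot 1, slot 2, slot 5, slot 6.
slot 1's domain is down to {purple}, so slot 1 = purple.
slot 2's domain is down to {pink}, so slot 2 = pink. Remove pink from slot 5.
That leaves slot 5 = grey.
No further eliminations apply; slot 3 can still be any of brown, green, red.

brown, green, red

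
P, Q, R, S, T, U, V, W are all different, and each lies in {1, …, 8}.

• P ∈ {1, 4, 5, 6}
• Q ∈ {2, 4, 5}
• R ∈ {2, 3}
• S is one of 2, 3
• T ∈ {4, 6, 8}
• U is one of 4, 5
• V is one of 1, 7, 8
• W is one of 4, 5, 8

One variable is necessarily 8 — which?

Among the 8 variables, 7 fits only V (and all 8 values in {1, 2, 3, 4, 5, 6, 7, 8} must be used), so V = 7.
The 7 still-open variables draw from only 7 values {1, 2, 3, 4, 5, 6, 8}, so each is used; only P can be 1, hence P = 1.
Among the 6 still-open variables, 6 fits only T (and all 6 values in {2, 3, 4, 5, 6, 8} must be used), so T = 6.
Among the 5 still-open variables, 8 fits only W (and all 5 values in {2, 3, 4, 5, 8} must be used), so W = 8.

W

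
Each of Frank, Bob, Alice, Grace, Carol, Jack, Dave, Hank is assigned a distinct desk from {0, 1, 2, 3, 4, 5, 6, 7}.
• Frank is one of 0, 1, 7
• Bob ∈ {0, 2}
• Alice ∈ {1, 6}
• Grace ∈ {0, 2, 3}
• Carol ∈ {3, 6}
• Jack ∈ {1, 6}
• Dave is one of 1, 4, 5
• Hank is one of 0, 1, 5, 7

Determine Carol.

3

The 8 variables draw from only 8 values {0, 1, 2, 3, 4, 5, 6, 7}, so each is used; only Dave can be 4, hence Dave = 4.
The 7 still-open variables together cover exactly {0, 1, 2, 3, 5, 6, 7} — 7 values for 7 variables — and 5 appears only in Hank's list, so Hank = 5.
The 6 still-open variables together cover exactly {0, 1, 2, 3, 6, 7} — 6 values for 6 variables — and 7 appears only in Frank's list, so Frank = 7.
The 2 variables Alice and Jack are confined to {1, 6}, which locks those values in; drop them from Carol.
So Carol = 3.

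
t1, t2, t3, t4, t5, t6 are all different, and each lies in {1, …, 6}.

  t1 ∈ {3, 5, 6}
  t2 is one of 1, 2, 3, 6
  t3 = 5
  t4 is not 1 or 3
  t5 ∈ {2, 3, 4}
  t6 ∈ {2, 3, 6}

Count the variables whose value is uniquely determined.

2

t3 must be 5 (only option left). So t1, t4 can't be 5.
The 5 still-open variables together cover exactly {1, 2, 3, 4, 6} — 5 values for 5 variables — and 1 appears only in t2's list, so t2 = 1.
Determined: t2=1, t3=5. The other variables each still have more than one consistent value. That makes 2.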